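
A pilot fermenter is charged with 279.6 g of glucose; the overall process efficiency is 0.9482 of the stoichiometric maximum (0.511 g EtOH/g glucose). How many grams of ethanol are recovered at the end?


Actual ethanol: m = 0.511 * 279.6 * 0.9482
m = 135.4746 g

135.4746 g


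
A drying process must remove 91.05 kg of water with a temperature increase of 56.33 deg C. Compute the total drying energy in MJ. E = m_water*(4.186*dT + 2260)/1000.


E = m_water * (4.186 * dT + 2260) / 1000
= 91.05 * (4.186 * 56.33 + 2260) / 1000
= 227.2424 MJ

227.2424 MJ


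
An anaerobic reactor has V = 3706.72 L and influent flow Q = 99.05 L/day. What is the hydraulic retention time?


HRT = V / Q
= 3706.72 / 99.05
= 37.4227 days

37.4227 days


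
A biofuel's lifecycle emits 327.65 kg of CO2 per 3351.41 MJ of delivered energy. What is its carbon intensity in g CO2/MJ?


CI = CO2 * 1000 / E
= 327.65 * 1000 / 3351.41
= 97.7648 g CO2/MJ

97.7648 g CO2/MJ


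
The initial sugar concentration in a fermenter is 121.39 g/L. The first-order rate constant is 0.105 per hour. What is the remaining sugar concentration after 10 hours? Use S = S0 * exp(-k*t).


S = S0 * exp(-k * t)
S = 121.39 * exp(-0.105 * 10)
S = 42.4789 g/L

42.4789 g/L


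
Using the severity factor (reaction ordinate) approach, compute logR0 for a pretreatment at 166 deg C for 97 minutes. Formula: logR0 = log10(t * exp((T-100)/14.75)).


logR0 = log10(t * exp((T - 100) / 14.75))
= log10(97 * exp((166 - 100) / 14.75))
= 3.9301

3.9301


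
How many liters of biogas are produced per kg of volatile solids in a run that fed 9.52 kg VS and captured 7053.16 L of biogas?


Y = V / VS
= 7053.16 / 9.52
= 740.8782 L/kg VS

740.8782 L/kg VS


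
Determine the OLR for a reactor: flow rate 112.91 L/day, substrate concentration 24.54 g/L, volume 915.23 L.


OLR = Q * S / V
= 112.91 * 24.54 / 915.23
= 3.0274 g/L/day

3.0274 g/L/day


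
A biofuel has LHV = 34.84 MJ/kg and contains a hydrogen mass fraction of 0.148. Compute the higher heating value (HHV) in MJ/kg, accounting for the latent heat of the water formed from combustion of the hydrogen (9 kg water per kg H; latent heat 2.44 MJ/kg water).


HHV = LHV + H_frac * 9 * 2.44
= 34.84 + 0.148 * 9 * 2.44
= 38.0901 MJ/kg

38.0901 MJ/kg


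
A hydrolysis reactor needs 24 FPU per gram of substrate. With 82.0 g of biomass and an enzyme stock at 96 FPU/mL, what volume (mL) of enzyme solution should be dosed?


V = dosage * m_sub / activity
V = 24 * 82.0 / 96
V = 20.5000 mL

20.5000 mL


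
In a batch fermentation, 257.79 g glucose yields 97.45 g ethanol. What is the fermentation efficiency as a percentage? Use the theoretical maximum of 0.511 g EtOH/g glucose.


Fermentation efficiency = (actual / (0.511 * glucose)) * 100
= (97.45 / (0.511 * 257.79)) * 100
= 73.9767%

73.9767%


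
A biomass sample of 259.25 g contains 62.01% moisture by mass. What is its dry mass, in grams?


Wd = Ww * (1 - MC/100)
= 259.25 * (1 - 62.01/100)
= 98.4891 g

98.4891 g


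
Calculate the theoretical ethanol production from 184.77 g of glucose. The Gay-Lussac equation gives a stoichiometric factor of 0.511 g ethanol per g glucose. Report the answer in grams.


Theoretical ethanol yield: m_EtOH = 0.511 * m_glucose
m_EtOH = 0.511 * 184.77 = 94.4175 g

94.4175 g


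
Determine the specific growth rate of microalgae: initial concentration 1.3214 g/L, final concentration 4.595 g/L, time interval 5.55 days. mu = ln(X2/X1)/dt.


mu = ln(X2/X1) / dt
= ln(4.595/1.3214) / 5.55
= 0.2246 per day

0.2246 per day


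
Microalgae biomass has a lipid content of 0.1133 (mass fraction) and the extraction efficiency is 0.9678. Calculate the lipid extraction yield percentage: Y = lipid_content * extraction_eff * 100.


Y = lipid_content * extraction_eff * 100
= 0.1133 * 0.9678 * 100
= 10.9652%

10.9652%


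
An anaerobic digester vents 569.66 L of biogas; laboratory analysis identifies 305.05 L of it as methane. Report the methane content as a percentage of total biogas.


CH4% = V_CH4 / V_total * 100
= 305.05 / 569.66 * 100
= 53.5495%

53.5495%


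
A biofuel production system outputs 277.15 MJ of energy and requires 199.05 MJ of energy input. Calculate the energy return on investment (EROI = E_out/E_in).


EROI = E_out / E_in
= 277.15 / 199.05
= 1.3924

1.3924


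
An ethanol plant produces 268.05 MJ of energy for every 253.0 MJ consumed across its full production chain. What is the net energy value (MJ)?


NEV = E_out - E_in
= 268.05 - 253.0
= 15.0500 MJ

15.0500 MJ


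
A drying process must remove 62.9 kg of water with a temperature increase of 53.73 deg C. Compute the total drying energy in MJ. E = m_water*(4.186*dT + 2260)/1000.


E = m_water * (4.186 * dT + 2260) / 1000
= 62.9 * (4.186 * 53.73 + 2260) / 1000
= 156.3011 MJ

156.3011 MJ


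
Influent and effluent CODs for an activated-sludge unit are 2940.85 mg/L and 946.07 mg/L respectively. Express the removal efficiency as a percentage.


eta = (COD_in - COD_out) / COD_in * 100
= (2940.85 - 946.07) / 2940.85 * 100
= 67.8300%

67.8300%


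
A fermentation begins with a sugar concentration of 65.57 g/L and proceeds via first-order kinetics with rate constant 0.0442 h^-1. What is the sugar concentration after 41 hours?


S = S0 * exp(-k * t)
S = 65.57 * exp(-0.0442 * 41)
S = 10.7072 g/L

10.7072 g/L


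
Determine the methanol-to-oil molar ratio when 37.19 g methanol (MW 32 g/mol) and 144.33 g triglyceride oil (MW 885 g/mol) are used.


Molar ratio = n_MeOH / n_oil = (MeOH/32) / (oil/885) = (MeOH * 885) / (32 * oil)
= (37.19 * 885) / (32 * 144.33)
= 7.1263

7.1263


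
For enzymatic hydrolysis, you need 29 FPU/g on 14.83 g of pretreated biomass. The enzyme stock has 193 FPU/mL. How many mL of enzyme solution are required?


V = dosage * m_sub / activity
V = 29 * 14.83 / 193
V = 2.2283 mL

2.2283 mL


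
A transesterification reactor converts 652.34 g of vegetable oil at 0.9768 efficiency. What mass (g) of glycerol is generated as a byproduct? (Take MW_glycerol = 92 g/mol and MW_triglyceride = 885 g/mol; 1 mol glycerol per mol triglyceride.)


glycerol = oil * conv * (92/885)
= 652.34 * 0.9768 * 92 / 885
= 66.2406 g

66.2406 g


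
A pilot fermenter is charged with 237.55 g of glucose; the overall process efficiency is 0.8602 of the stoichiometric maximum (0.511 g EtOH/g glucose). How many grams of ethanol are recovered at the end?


Actual ethanol: m = 0.511 * 237.55 * 0.8602
m = 104.4180 g

104.4180 g


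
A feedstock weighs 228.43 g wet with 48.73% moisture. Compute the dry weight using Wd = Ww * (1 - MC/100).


Wd = Ww * (1 - MC/100)
= 228.43 * (1 - 48.73/100)
= 117.1161 g

117.1161 g


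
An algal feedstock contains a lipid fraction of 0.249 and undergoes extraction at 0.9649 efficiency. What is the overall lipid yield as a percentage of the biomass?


Y = lipid_content * extraction_eff * 100
= 0.249 * 0.9649 * 100
= 24.0260%

24.0260%


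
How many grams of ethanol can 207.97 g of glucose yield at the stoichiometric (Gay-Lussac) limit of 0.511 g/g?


Theoretical ethanol yield: m_EtOH = 0.511 * m_glucose
m_EtOH = 0.511 * 207.97 = 106.2727 g

106.2727 g


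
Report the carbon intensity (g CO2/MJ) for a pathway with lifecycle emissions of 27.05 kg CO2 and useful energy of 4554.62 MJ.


CI = CO2 * 1000 / E
= 27.05 * 1000 / 4554.62
= 5.9390 g CO2/MJ

5.9390 g CO2/MJ


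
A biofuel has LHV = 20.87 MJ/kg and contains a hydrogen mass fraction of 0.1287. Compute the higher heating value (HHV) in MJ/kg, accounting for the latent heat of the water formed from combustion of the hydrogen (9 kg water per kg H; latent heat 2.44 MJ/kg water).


HHV = LHV + H_frac * 9 * 2.44
= 20.87 + 0.1287 * 9 * 2.44
= 23.6963 MJ/kg

23.6963 MJ/kg


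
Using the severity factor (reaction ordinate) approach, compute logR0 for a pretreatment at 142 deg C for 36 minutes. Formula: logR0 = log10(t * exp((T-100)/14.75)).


logR0 = log10(t * exp((T - 100) / 14.75))
= log10(36 * exp((142 - 100) / 14.75))
= 2.7929

2.7929


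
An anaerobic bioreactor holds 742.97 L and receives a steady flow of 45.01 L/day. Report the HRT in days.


HRT = V / Q
= 742.97 / 45.01
= 16.5068 days

16.5068 days


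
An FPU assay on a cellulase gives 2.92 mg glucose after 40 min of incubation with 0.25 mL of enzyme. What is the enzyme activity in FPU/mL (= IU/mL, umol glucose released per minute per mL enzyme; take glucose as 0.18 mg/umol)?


Activity = glucose_mg / (0.18 mg/umol * V_mL * t_min)
= 2.92 / (0.18 * 0.25 * 40)
= 1.6222 FPU/mL

1.6222 FPU/mL


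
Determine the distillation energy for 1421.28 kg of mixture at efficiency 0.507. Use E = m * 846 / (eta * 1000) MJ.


E = m * 846 / (eta * 1000)
= 1421.28 * 846 / (0.507 * 1000)
= 2371.6033 MJ

2371.6033 MJ


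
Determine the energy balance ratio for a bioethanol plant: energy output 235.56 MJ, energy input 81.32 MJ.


EROI = E_out / E_in
= 235.56 / 81.32
= 2.8967

2.8967


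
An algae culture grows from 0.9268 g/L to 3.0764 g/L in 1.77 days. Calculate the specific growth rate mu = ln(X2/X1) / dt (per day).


mu = ln(X2/X1) / dt
= ln(3.0764/0.9268) / 1.77
= 0.6778 per day

0.6778 per day


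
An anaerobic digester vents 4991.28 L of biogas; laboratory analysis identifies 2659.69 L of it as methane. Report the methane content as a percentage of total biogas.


CH4% = V_CH4 / V_total * 100
= 2659.69 / 4991.28 * 100
= 53.2867%

53.2867%


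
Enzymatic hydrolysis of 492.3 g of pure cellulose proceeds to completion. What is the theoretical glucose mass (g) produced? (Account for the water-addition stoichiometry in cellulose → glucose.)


glucose = cellulose * 180/162
= 492.3 * 180/162
= 547.0000 g

547.0000 g


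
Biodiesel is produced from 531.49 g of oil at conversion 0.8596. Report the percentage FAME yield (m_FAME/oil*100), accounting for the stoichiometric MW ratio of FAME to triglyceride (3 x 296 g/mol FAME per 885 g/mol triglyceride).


m_FAME = oil * conv * (3 * 296 / 885) = oil * conv * (888/885)
= 531.49 * 0.8596 * 888 / 885
= 458.4175 g
Y = m_FAME / oil * 100 = conv * (888/885) * 100
= 0.8596 * 888 / 885 * 100
= 86.25%

86.25%


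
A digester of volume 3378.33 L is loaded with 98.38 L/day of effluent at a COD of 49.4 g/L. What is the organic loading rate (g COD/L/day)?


OLR = Q * S / V
= 98.38 * 49.4 / 3378.33
= 1.4386 g/L/day

1.4386 g/L/day


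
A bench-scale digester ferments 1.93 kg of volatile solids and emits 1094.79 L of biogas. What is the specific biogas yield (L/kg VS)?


Y = V / VS
= 1094.79 / 1.93
= 567.2487 L/kg VS

567.2487 L/kg VS


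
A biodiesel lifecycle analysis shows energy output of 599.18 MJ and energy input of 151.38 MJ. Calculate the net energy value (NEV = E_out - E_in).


NEV = E_out - E_in
= 599.18 - 151.38
= 447.8000 MJ

447.8000 MJ


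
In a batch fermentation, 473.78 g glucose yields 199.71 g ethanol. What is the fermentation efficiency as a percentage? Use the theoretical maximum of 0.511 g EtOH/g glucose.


Fermentation efficiency = (actual / (0.511 * glucose)) * 100
= (199.71 / (0.511 * 473.78)) * 100
= 82.4902%

82.4902%


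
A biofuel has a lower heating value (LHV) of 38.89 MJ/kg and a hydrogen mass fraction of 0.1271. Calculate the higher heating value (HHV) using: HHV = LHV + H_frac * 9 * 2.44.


HHV = LHV + H_frac * 9 * 2.44
= 38.89 + 0.1271 * 9 * 2.44
= 41.6811 MJ/kg

41.6811 MJ/kg


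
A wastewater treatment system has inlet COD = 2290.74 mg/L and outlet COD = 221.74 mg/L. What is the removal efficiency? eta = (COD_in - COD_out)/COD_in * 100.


eta = (COD_in - COD_out) / COD_in * 100
= (2290.74 - 221.74) / 2290.74 * 100
= 90.3202%

90.3202%


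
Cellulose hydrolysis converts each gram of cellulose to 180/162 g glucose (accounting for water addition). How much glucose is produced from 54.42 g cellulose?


glucose = cellulose * 180/162
= 54.42 * 180/162
= 60.4667 g

60.4667 g


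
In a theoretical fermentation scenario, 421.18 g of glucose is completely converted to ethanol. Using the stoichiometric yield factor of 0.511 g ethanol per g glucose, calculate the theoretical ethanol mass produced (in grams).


Theoretical ethanol yield: m_EtOH = 0.511 * m_glucose
m_EtOH = 0.511 * 421.18 = 215.2230 g

215.2230 g


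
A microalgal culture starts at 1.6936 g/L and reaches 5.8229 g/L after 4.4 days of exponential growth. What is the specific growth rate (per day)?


mu = ln(X2/X1) / dt
= ln(5.8229/1.6936) / 4.4
= 0.2807 per day

0.2807 per day


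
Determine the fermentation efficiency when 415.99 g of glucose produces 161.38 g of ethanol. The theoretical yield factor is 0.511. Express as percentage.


Fermentation efficiency = (actual / (0.511 * glucose)) * 100
= (161.38 / (0.511 * 415.99)) * 100
= 75.9182%

75.9182%


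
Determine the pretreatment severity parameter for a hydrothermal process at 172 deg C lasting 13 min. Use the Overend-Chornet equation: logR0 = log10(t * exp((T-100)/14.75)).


logR0 = log10(t * exp((T - 100) / 14.75))
= log10(13 * exp((172 - 100) / 14.75))
= 3.2339

3.2339


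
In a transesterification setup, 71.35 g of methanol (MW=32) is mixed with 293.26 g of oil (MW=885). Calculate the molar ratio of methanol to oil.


Molar ratio = n_MeOH / n_oil = (MeOH/32) / (oil/885) = (MeOH * 885) / (32 * oil)
= (71.35 * 885) / (32 * 293.26)
= 6.7288

6.7288


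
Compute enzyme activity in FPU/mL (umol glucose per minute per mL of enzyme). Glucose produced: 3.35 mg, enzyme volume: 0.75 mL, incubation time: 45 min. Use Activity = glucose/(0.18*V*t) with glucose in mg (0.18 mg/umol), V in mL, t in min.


Activity = glucose_mg / (0.18 mg/umol * V_mL * t_min)
= 3.35 / (0.18 * 0.75 * 45)
= 0.5514 FPU/mL

0.5514 FPU/mL


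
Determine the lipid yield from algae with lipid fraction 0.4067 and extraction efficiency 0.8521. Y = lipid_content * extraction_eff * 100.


Y = lipid_content * extraction_eff * 100
= 0.4067 * 0.8521 * 100
= 34.6549%

34.6549%


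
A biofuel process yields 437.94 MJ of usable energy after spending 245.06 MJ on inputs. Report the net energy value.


NEV = E_out - E_in
= 437.94 - 245.06
= 192.8800 MJ

192.8800 MJ


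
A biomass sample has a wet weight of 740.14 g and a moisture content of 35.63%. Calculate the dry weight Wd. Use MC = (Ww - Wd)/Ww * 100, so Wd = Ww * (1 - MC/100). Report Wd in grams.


Wd = Ww * (1 - MC/100)
= 740.14 * (1 - 35.63/100)
= 476.4281 g

476.4281 g


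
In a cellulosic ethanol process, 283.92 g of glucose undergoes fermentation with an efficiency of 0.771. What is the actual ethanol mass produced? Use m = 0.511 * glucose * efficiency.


Actual ethanol: m = 0.511 * 283.92 * 0.771
m = 111.8591 g

111.8591 g


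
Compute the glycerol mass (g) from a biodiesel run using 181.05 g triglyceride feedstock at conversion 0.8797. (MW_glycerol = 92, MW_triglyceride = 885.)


glycerol = oil * conv * (92/885)
= 181.05 * 0.8797 * 92 / 885
= 16.5568 g

16.5568 g


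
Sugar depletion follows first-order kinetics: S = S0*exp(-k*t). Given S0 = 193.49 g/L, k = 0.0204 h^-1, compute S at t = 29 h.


S = S0 * exp(-k * t)
S = 193.49 * exp(-0.0204 * 29)
S = 107.0853 g/L

107.0853 g/L


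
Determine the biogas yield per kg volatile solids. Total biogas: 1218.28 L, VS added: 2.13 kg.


Y = V / VS
= 1218.28 / 2.13
= 571.9624 L/kg VS

571.9624 L/kg VS


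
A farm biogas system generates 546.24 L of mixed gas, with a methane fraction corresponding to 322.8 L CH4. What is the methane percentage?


CH4% = V_CH4 / V_total * 100
= 322.8 / 546.24 * 100
= 59.0949%

59.0949%


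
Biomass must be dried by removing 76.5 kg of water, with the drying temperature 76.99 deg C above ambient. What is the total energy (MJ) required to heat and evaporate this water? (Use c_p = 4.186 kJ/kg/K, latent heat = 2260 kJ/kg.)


E = m_water * (4.186 * dT + 2260) / 1000
= 76.5 * (4.186 * 76.99 + 2260) / 1000
= 197.5444 MJ

197.5444 MJ


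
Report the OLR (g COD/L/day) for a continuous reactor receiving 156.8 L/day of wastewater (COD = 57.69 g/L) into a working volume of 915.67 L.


OLR = Q * S / V
= 156.8 * 57.69 / 915.67
= 9.8789 g/L/day

9.8789 g/L/day


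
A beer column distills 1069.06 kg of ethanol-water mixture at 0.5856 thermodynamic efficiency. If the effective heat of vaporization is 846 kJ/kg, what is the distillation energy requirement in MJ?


E = m * 846 / (eta * 1000)
= 1069.06 * 846 / (0.5856 * 1000)
= 1544.4412 MJ

1544.4412 MJ


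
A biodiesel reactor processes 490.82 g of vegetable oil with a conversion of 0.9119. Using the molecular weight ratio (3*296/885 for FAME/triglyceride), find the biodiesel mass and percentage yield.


m_FAME = oil * conv * (3 * 296 / 885) = oil * conv * (888/885)
= 490.82 * 0.9119 * 888 / 885
= 449.0960 g
Y = m_FAME / oil * 100 = conv * (888/885) * 100
= 0.9119 * 888 / 885 * 100
= 91.50%

449.0960 g FAME; Y = 91.50%


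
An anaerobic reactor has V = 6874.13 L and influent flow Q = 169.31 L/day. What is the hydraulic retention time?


HRT = V / Q
= 6874.13 / 169.31
= 40.6009 days

40.6009 days


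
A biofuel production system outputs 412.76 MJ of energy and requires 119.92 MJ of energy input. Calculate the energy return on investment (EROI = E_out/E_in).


EROI = E_out / E_in
= 412.76 / 119.92
= 3.4420

3.4420


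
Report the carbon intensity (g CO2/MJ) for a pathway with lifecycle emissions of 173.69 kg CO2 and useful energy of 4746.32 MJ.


CI = CO2 * 1000 / E
= 173.69 * 1000 / 4746.32
= 36.5947 g CO2/MJ

36.5947 g CO2/MJ


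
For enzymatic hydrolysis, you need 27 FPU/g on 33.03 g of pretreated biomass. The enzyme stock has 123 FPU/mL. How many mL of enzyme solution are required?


V = dosage * m_sub / activity
V = 27 * 33.03 / 123
V = 7.2505 mL

7.2505 mL


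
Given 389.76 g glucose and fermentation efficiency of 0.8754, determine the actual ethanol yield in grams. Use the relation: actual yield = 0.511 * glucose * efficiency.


Actual ethanol: m = 0.511 * 389.76 * 0.8754
m = 174.3511 g

174.3511 g


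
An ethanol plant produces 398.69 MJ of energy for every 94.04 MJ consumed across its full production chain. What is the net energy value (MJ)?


NEV = E_out - E_in
= 398.69 - 94.04
= 304.6500 MJ

304.6500 MJ


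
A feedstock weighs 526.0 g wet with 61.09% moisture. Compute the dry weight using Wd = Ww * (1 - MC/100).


Wd = Ww * (1 - MC/100)
= 526.0 * (1 - 61.09/100)
= 204.6666 g

204.6666 g


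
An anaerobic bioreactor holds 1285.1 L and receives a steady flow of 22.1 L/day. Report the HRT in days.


HRT = V / Q
= 1285.1 / 22.1
= 58.1493 days

58.1493 days


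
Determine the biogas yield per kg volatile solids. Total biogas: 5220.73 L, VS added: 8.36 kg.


Y = V / VS
= 5220.73 / 8.36
= 624.4892 L/kg VS

624.4892 L/kg VS


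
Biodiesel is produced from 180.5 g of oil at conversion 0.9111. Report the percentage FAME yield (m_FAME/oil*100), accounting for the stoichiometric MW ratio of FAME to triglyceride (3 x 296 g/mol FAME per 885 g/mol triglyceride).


m_FAME = oil * conv * (3 * 296 / 885) = oil * conv * (888/885)
= 180.5 * 0.9111 * 888 / 885
= 165.0110 g
Y = m_FAME / oil * 100 = conv * (888/885) * 100
= 0.9111 * 888 / 885 * 100
= 91.42%

91.42%


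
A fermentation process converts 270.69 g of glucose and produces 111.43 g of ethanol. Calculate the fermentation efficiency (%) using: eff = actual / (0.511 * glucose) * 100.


Fermentation efficiency = (actual / (0.511 * glucose)) * 100
= (111.43 / (0.511 * 270.69)) * 100
= 80.5581%

80.5581%


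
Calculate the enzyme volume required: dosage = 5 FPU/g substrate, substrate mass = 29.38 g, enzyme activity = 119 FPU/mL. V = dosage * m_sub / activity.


V = dosage * m_sub / activity
V = 5 * 29.38 / 119
V = 1.2345 mL

1.2345 mL


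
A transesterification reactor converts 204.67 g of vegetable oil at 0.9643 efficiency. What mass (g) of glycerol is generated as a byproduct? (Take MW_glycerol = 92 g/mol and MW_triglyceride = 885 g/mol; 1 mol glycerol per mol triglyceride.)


glycerol = oil * conv * (92/885)
= 204.67 * 0.9643 * 92 / 885
= 20.5169 g

20.5169 g


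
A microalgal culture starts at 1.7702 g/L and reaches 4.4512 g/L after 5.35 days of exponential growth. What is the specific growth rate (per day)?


mu = ln(X2/X1) / dt
= ln(4.4512/1.7702) / 5.35
= 0.1724 per day

0.1724 per day


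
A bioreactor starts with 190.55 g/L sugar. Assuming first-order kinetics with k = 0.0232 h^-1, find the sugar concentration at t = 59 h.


S = S0 * exp(-k * t)
S = 190.55 * exp(-0.0232 * 59)
S = 48.4782 g/L

48.4782 g/L


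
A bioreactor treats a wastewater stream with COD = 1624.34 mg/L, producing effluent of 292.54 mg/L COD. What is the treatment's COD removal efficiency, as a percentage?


eta = (COD_in - COD_out) / COD_in * 100
= (1624.34 - 292.54) / 1624.34 * 100
= 81.9902%

81.9902%


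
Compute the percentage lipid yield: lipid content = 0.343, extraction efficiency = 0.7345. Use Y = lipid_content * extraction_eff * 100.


Y = lipid_content * extraction_eff * 100
= 0.343 * 0.7345 * 100
= 25.1934%

25.1934%


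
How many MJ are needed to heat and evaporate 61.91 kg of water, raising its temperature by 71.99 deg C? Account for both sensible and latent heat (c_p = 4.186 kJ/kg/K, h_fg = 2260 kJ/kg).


E = m_water * (4.186 * dT + 2260) / 1000
= 61.91 * (4.186 * 71.99 + 2260) / 1000
= 158.5732 MJ

158.5732 MJ


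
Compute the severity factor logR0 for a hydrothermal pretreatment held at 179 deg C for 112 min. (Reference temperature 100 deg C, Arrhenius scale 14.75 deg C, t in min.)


logR0 = log10(t * exp((T - 100) / 14.75))
= log10(112 * exp((179 - 100) / 14.75))
= 4.3753

4.3753


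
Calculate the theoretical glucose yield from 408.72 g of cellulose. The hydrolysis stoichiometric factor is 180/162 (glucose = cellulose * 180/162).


glucose = cellulose * 180/162
= 408.72 * 180/162
= 454.1333 g

454.1333 g


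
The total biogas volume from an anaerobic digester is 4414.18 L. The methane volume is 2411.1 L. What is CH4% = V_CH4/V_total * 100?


CH4% = V_CH4 / V_total * 100
= 2411.1 / 4414.18 * 100
= 54.6217%

54.6217%


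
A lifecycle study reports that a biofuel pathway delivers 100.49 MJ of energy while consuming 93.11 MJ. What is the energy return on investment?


EROI = E_out / E_in
= 100.49 / 93.11
= 1.0793

1.0793


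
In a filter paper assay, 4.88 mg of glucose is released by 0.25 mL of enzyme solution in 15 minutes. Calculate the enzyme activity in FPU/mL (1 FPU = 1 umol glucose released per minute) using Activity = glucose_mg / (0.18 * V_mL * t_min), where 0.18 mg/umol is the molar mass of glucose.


Activity = glucose_mg / (0.18 mg/umol * V_mL * t_min)
= 4.88 / (0.18 * 0.25 * 15)
= 7.2296 FPU/mL

7.2296 FPU/mL


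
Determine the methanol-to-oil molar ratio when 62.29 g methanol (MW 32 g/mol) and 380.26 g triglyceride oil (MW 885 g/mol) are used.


Molar ratio = n_MeOH / n_oil = (MeOH/32) / (oil/885) = (MeOH * 885) / (32 * oil)
= (62.29 * 885) / (32 * 380.26)
= 4.5303

4.5303


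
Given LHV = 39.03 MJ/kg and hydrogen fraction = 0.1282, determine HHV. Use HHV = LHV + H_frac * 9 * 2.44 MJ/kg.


HHV = LHV + H_frac * 9 * 2.44
= 39.03 + 0.1282 * 9 * 2.44
= 41.8453 MJ/kg

41.8453 MJ/kg


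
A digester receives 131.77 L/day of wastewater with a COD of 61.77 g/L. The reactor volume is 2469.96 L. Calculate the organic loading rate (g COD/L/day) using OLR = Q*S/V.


OLR = Q * S / V
= 131.77 * 61.77 / 2469.96
= 3.2954 g/L/day

3.2954 g/L/day


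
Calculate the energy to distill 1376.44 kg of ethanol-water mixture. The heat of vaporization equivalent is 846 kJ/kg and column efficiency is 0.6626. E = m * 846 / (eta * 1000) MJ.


E = m * 846 / (eta * 1000)
= 1376.44 * 846 / (0.6626 * 1000)
= 1757.4226 MJ

1757.4226 MJ


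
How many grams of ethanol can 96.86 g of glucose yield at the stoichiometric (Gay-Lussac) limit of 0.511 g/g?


Theoretical ethanol yield: m_EtOH = 0.511 * m_glucose
m_EtOH = 0.511 * 96.86 = 49.4955 g

49.4955 g


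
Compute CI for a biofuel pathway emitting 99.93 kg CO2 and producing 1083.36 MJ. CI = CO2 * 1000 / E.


CI = CO2 * 1000 / E
= 99.93 * 1000 / 1083.36
= 92.2408 g CO2/MJ

92.2408 g CO2/MJ


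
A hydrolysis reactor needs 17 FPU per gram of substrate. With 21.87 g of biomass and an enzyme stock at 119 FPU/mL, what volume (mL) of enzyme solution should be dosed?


V = dosage * m_sub / activity
V = 17 * 21.87 / 119
V = 3.1243 mL

3.1243 mL


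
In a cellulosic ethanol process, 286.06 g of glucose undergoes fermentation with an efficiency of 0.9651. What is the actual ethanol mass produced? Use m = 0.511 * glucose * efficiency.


Actual ethanol: m = 0.511 * 286.06 * 0.9651
m = 141.0751 g

141.0751 g


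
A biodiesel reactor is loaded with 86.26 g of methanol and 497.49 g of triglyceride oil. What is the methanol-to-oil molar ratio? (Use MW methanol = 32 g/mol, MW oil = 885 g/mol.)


Molar ratio = n_MeOH / n_oil = (MeOH/32) / (oil/885) = (MeOH * 885) / (32 * oil)
= (86.26 * 885) / (32 * 497.49)
= 4.7953

4.7953


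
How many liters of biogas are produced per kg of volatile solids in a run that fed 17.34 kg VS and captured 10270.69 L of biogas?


Y = V / VS
= 10270.69 / 17.34
= 592.3120 L/kg VS

592.3120 L/kg VS


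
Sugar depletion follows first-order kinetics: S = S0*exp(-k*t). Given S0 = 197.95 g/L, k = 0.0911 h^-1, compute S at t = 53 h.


S = S0 * exp(-k * t)
S = 197.95 * exp(-0.0911 * 53)
S = 1.5836 g/L

1.5836 g/L


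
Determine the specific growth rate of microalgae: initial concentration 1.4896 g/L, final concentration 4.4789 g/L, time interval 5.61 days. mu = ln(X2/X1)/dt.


mu = ln(X2/X1) / dt
= ln(4.4789/1.4896) / 5.61
= 0.1962 per day

0.1962 per day


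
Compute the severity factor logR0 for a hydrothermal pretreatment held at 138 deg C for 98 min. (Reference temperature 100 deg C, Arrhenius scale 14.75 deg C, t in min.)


logR0 = log10(t * exp((T - 100) / 14.75))
= log10(98 * exp((138 - 100) / 14.75))
= 3.1101

3.1101


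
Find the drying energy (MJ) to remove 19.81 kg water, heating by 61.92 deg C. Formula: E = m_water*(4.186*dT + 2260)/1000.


E = m_water * (4.186 * dT + 2260) / 1000
= 19.81 * (4.186 * 61.92 + 2260) / 1000
= 49.9053 MJ

49.9053 MJ


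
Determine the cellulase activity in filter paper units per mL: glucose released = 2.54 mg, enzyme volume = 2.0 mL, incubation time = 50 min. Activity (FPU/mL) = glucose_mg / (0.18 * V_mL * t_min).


Activity = glucose_mg / (0.18 mg/umol * V_mL * t_min)
= 2.54 / (0.18 * 2.0 * 50)
= 0.1411 FPU/mL

0.1411 FPU/mL


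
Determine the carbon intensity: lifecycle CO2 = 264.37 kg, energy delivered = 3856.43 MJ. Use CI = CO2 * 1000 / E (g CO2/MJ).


CI = CO2 * 1000 / E
= 264.37 * 1000 / 3856.43
= 68.5530 g CO2/MJ

68.5530 g CO2/MJ


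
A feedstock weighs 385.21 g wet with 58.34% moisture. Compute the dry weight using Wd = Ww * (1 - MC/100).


Wd = Ww * (1 - MC/100)
= 385.21 * (1 - 58.34/100)
= 160.4785 g

160.4785 g


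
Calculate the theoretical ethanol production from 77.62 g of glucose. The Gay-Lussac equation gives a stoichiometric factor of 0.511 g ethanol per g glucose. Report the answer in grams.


Theoretical ethanol yield: m_EtOH = 0.511 * m_glucose
m_EtOH = 0.511 * 77.62 = 39.6638 g

39.6638 g


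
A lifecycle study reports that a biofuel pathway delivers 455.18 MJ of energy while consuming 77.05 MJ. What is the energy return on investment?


EROI = E_out / E_in
= 455.18 / 77.05
= 5.9076

5.9076


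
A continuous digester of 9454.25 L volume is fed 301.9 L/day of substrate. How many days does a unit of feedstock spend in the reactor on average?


HRT = V / Q
= 9454.25 / 301.9
= 31.3158 days

31.3158 days


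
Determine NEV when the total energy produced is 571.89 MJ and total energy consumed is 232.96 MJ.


NEV = E_out - E_in
= 571.89 - 232.96
= 338.9300 MJ

338.9300 MJ


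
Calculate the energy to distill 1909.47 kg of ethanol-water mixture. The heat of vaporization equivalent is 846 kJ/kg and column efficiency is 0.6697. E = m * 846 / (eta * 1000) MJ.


E = m * 846 / (eta * 1000)
= 1909.47 * 846 / (0.6697 * 1000)
= 2412.1422 MJ

2412.1422 MJ


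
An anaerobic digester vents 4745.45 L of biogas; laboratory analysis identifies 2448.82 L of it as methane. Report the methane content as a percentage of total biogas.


CH4% = V_CH4 / V_total * 100
= 2448.82 / 4745.45 * 100
= 51.6035%

51.6035%


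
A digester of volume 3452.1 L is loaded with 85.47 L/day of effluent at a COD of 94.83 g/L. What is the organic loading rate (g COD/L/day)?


OLR = Q * S / V
= 85.47 * 94.83 / 3452.1
= 2.3479 g/L/day

2.3479 g/L/day


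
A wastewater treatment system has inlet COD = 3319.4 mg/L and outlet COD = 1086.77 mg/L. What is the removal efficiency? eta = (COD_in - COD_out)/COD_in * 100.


eta = (COD_in - COD_out) / COD_in * 100
= (3319.4 - 1086.77) / 3319.4 * 100
= 67.2600%

67.2600%


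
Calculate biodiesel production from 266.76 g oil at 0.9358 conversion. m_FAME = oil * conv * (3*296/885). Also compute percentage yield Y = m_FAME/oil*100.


m_FAME = oil * conv * (3 * 296 / 885) = oil * conv * (888/885)
= 266.76 * 0.9358 * 888 / 885
= 250.4802 g
Y = m_FAME / oil * 100 = conv * (888/885) * 100
= 0.9358 * 888 / 885 * 100
= 93.90%

250.4802 g FAME; Y = 93.90%


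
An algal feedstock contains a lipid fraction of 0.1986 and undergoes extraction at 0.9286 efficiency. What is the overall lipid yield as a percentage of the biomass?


Y = lipid_content * extraction_eff * 100
= 0.1986 * 0.9286 * 100
= 18.4420%

18.4420%


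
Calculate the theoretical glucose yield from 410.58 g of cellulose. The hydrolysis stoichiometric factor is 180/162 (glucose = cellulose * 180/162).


glucose = cellulose * 180/162
= 410.58 * 180/162
= 456.2000 g

456.2000 g


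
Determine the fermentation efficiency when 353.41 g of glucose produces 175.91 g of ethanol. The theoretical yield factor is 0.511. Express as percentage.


Fermentation efficiency = (actual / (0.511 * glucose)) * 100
= (175.91 / (0.511 * 353.41)) * 100
= 97.4071%

97.4071%


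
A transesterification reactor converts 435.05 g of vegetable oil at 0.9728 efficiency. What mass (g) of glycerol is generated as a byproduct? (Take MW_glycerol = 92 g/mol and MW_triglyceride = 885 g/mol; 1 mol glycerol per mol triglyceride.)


glycerol = oil * conv * (92/885)
= 435.05 * 0.9728 * 92 / 885
= 43.9954 g

43.9954 g


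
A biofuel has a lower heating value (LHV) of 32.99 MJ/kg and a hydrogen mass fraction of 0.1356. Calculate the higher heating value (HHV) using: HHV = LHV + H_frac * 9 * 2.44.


HHV = LHV + H_frac * 9 * 2.44
= 32.99 + 0.1356 * 9 * 2.44
= 35.9678 MJ/kg

35.9678 MJ/kg


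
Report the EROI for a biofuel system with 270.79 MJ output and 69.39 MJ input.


EROI = E_out / E_in
= 270.79 / 69.39
= 3.9024

3.9024


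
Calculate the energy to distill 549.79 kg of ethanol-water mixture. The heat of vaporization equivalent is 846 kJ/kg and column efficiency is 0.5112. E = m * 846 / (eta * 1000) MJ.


E = m * 846 / (eta * 1000)
= 549.79 * 846 / (0.5112 * 1000)
= 909.8637 MJ

909.8637 MJ


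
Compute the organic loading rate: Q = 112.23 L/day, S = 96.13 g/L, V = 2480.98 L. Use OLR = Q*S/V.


OLR = Q * S / V
= 112.23 * 96.13 / 2480.98
= 4.3486 g/L/day

4.3486 g/L/day


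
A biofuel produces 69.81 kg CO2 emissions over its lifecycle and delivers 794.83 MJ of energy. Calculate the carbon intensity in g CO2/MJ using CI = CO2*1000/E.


CI = CO2 * 1000 / E
= 69.81 * 1000 / 794.83
= 87.8301 g CO2/MJ

87.8301 g CO2/MJ


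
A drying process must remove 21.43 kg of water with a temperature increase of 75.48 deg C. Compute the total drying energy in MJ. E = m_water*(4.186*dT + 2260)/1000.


E = m_water * (4.186 * dT + 2260) / 1000
= 21.43 * (4.186 * 75.48 + 2260) / 1000
= 55.2028 MJ

55.2028 MJ


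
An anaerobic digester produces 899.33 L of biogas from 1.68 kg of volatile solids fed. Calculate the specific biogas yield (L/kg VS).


Y = V / VS
= 899.33 / 1.68
= 535.3155 L/kg VS

535.3155 L/kg VS


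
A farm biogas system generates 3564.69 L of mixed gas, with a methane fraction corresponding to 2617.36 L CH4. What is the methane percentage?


CH4% = V_CH4 / V_total * 100
= 2617.36 / 3564.69 * 100
= 73.4246%

73.4246%


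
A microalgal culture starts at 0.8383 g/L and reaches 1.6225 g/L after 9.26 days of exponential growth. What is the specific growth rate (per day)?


mu = ln(X2/X1) / dt
= ln(1.6225/0.8383) / 9.26
= 0.0713 per day

0.0713 per day


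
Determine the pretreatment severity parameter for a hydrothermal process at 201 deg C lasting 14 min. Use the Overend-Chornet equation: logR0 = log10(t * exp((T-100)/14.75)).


logR0 = log10(t * exp((T - 100) / 14.75))
= log10(14 * exp((201 - 100) / 14.75))
= 4.1199

4.1199


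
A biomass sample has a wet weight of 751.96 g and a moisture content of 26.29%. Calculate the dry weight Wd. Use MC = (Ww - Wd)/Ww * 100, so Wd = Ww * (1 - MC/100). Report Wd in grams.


Wd = Ww * (1 - MC/100)
= 751.96 * (1 - 26.29/100)
= 554.2697 g

554.2697 g


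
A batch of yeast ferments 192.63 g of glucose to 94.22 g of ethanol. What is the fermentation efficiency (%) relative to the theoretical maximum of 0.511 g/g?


Fermentation efficiency = (actual / (0.511 * glucose)) * 100
= (94.22 / (0.511 * 192.63)) * 100
= 95.7190%

95.7190%


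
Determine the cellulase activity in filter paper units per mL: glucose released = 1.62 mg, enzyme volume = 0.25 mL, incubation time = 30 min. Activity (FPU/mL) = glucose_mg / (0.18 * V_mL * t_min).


Activity = glucose_mg / (0.18 mg/umol * V_mL * t_min)
= 1.62 / (0.18 * 0.25 * 30)
= 1.2000 FPU/mL

1.2000 FPU/mL


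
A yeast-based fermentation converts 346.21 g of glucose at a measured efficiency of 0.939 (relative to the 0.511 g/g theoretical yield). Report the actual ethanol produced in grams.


Actual ethanol: m = 0.511 * 346.21 * 0.939
m = 166.1216 g

166.1216 g


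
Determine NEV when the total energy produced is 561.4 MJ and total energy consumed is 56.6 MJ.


NEV = E_out - E_in
= 561.4 - 56.6
= 504.8000 MJ

504.8000 MJ


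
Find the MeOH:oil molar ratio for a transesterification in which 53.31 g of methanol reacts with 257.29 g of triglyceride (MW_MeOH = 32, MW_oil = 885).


Molar ratio = n_MeOH / n_oil = (MeOH/32) / (oil/885) = (MeOH * 885) / (32 * oil)
= (53.31 * 885) / (32 * 257.29)
= 5.7303

5.7303


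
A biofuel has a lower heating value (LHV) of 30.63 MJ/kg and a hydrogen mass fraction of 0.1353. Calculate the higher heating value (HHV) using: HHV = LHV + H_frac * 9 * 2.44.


HHV = LHV + H_frac * 9 * 2.44
= 30.63 + 0.1353 * 9 * 2.44
= 33.6012 MJ/kg

33.6012 MJ/kg


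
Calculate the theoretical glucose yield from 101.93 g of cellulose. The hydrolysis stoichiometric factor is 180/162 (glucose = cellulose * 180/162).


glucose = cellulose * 180/162
= 101.93 * 180/162
= 113.2556 g

113.2556 g


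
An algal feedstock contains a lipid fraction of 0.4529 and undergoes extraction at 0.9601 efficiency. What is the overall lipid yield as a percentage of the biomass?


Y = lipid_content * extraction_eff * 100
= 0.4529 * 0.9601 * 100
= 43.4829%

43.4829%


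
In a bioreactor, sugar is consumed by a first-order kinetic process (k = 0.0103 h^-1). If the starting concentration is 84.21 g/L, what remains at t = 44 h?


S = S0 * exp(-k * t)
S = 84.21 * exp(-0.0103 * 44)
S = 53.5231 g/L

53.5231 g/L


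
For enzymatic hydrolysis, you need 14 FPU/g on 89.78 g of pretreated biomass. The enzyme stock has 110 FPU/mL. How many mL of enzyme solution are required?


V = dosage * m_sub / activity
V = 14 * 89.78 / 110
V = 11.4265 mL

11.4265 mL


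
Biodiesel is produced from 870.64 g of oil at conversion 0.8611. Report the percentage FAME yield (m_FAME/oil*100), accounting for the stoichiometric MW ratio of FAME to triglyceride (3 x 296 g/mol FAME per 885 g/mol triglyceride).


m_FAME = oil * conv * (3 * 296 / 885) = oil * conv * (888/885)
= 870.64 * 0.8611 * 888 / 885
= 752.2495 g
Y = m_FAME / oil * 100 = conv * (888/885) * 100
= 0.8611 * 888 / 885 * 100
= 86.40%

86.40%


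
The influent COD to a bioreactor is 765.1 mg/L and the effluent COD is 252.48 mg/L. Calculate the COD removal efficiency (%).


eta = (COD_in - COD_out) / COD_in * 100
= (765.1 - 252.48) / 765.1 * 100
= 67.0004%

67.0004%


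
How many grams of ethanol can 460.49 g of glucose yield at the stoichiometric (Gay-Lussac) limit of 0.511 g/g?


Theoretical ethanol yield: m_EtOH = 0.511 * m_glucose
m_EtOH = 0.511 * 460.49 = 235.3104 g

235.3104 g


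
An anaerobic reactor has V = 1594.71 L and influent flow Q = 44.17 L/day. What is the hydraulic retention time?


HRT = V / Q
= 1594.71 / 44.17
= 36.1039 days

36.1039 days


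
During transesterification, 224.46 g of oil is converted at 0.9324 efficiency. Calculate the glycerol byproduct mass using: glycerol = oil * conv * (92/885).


glycerol = oil * conv * (92/885)
= 224.46 * 0.9324 * 92 / 885
= 21.7563 g

21.7563 g


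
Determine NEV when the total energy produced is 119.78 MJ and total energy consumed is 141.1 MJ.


NEV = E_out - E_in
= 119.78 - 141.1
= -21.3200 MJ

-21.3200 MJ


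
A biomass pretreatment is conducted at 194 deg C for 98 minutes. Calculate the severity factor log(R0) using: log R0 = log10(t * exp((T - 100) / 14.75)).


logR0 = log10(t * exp((T - 100) / 14.75))
= log10(98 * exp((194 - 100) / 14.75))
= 4.7589

4.7589


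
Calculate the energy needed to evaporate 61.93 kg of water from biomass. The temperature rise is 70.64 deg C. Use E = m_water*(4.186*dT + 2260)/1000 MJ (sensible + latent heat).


E = m_water * (4.186 * dT + 2260) / 1000
= 61.93 * (4.186 * 70.64 + 2260) / 1000
= 158.2744 MJ

158.2744 MJ


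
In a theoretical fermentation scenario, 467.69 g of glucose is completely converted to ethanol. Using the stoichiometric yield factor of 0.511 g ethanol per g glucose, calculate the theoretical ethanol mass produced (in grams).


Theoretical ethanol yield: m_EtOH = 0.511 * m_glucose
m_EtOH = 0.511 * 467.69 = 238.9896 g

238.9896 g


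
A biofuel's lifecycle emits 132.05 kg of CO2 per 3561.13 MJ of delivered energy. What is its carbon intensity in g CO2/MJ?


CI = CO2 * 1000 / E
= 132.05 * 1000 / 3561.13
= 37.0809 g CO2/MJ

37.0809 g CO2/MJ


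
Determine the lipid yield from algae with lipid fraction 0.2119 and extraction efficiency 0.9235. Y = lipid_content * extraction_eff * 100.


Y = lipid_content * extraction_eff * 100
= 0.2119 * 0.9235 * 100
= 19.5690%

19.5690%


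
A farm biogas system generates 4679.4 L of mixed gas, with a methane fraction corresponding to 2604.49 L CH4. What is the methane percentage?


CH4% = V_CH4 / V_total * 100
= 2604.49 / 4679.4 * 100
= 55.6586%

55.6586%


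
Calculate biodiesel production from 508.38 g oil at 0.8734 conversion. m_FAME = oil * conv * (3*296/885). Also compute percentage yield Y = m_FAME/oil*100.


m_FAME = oil * conv * (3 * 296 / 885) = oil * conv * (888/885)
= 508.38 * 0.8734 * 888 / 885
= 445.5242 g
Y = m_FAME / oil * 100 = conv * (888/885) * 100
= 0.8734 * 888 / 885 * 100
= 87.64%

445.5242 g FAME; Y = 87.64%


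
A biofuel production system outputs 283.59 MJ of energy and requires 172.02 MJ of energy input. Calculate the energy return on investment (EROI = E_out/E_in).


EROI = E_out / E_in
= 283.59 / 172.02
= 1.6486

1.6486


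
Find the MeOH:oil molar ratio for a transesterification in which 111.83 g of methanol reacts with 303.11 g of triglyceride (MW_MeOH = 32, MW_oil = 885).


Molar ratio = n_MeOH / n_oil = (MeOH/32) / (oil/885) = (MeOH * 885) / (32 * oil)
= (111.83 * 885) / (32 * 303.11)
= 10.2036

10.2036
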